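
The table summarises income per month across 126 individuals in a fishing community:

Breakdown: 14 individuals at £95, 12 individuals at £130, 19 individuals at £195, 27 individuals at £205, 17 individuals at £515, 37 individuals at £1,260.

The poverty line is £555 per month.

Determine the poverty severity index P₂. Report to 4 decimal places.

Poor units: 14×£95, 12×£130, 19×£195, 27×£205, 17×£515 (q = 89 of N = 126).
Gap ratios (z−y)/z: (555−95)/555 = 0.8288 (×14); (555−130)/555 = 0.7658 (×12); (555−195)/555 = 0.6486 (×19); (555−205)/555 = 0.6306 (×27); (555−515)/555 = 0.0721 (×17).
Squared: 0.6870 (×14); 0.5864 (×12); 0.4207 (×19); 0.3977 (×27); 0.0052 (×17).
Sum = 35.474393; P₂ = 35.474393 / 126 = 0.2815.

0.2815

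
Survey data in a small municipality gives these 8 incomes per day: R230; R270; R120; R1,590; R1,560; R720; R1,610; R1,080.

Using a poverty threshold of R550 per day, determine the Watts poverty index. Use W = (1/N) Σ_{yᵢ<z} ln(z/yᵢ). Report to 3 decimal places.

Incomes under z: R120, R230, R270 (q = 3 of N = 8).
Log shortfalls: ln(550/120) = 1.5224; ln(550/230) = 0.8718; ln(550/270) = 0.7115.
W = 3.105762 / 8 = 0.388.

0.388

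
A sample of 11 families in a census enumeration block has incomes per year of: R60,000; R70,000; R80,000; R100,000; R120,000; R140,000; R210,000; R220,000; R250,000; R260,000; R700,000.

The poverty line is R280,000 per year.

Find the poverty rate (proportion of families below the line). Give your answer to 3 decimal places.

10 of the 11 families have income below R280,000.
H = 10/11 = 0.909.

0.909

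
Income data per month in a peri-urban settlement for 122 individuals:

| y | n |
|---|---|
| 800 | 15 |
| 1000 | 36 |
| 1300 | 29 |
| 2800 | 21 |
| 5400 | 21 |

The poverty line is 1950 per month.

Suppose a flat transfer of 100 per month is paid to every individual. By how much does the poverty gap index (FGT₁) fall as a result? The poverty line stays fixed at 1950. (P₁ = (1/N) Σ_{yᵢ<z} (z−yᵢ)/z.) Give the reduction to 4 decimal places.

0.0336

Before: below the line — 15×800, 36×1000, 29×1300; poverty gap index (FGT₁) = 0.295502.
After the 100 transfer: below the line — 15×900, 36×1100, 29×1400; poverty gap index (FGT₁) = 0.261875.
Reduction = 0.295502 − 0.261875 = 0.0336.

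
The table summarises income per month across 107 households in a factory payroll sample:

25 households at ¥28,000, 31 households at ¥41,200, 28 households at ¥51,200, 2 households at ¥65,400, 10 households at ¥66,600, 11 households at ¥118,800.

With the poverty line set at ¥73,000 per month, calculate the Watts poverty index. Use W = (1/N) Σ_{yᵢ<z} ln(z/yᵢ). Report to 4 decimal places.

0.4931

Below z: 25×¥28,000, 31×¥41,200, 28×¥51,200, 2×¥65,400, 10×¥66,600 (q = 96 of N = 107).
ln(z/y) terms: ln(73000/28000) = 0.9583 (×25); ln(73000/41200) = 0.5720 (×31); ln(73000/51200) = 0.3547 (×28); ln(73000/65400) = 0.1099 (×2); ln(73000/66600) = 0.0918 (×10).
W = 52.758610 / 107 = 0.4931.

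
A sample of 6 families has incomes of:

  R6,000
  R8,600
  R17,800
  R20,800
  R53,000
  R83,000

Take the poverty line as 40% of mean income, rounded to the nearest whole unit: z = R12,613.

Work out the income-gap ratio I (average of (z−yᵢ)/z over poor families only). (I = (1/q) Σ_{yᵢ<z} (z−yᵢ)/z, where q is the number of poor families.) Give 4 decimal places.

Below the line: R6,000, R8,600 (q = 2 of N = 6).
Relative gaps: 0.5243, 0.3182; sum = 0.842464.
The income-gap ratio divides by q (the poor only): 0.842464 / 2 = 0.4212.

0.4212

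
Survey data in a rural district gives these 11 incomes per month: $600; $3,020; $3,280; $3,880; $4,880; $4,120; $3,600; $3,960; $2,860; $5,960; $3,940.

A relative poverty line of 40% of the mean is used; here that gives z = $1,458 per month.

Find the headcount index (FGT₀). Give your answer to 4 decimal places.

1 of the 11 people have income below $1,458.
H = 1/11 = 0.0909.

0.0909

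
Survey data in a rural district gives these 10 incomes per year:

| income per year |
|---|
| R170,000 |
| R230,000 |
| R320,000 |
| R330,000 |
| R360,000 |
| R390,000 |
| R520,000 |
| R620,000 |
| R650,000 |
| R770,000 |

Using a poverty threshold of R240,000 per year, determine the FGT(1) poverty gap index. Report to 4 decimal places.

0.0333

Poor units: R170,000, R230,000 (q = 2 of N = 10).
Normalized shortfalls: (240000−170000)/240000 = 0.2917; (240000−230000)/240000 = 0.0417.
Σ = 0.333333. Dividing by the full population N = 10 gives P₁ = 0.0333.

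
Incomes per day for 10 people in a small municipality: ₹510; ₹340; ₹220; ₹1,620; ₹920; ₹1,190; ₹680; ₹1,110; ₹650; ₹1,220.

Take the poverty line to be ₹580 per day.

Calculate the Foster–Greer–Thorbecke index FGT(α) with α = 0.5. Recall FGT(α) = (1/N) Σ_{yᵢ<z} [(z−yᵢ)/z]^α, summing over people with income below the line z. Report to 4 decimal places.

Below z: ₹220, ₹340, ₹510 (q = 3 of N = 10).
Shortfall ratios: (580−220)/580 = 0.6207; (580−340)/580 = 0.4138; (580−510)/580 = 0.1207.
Raised to α = 0.5: 0.78784; 0.64327; 0.34740.
Sum = 1.778510; FGT(0.5) = 1.778510 / 10 = 0.1779.

0.1779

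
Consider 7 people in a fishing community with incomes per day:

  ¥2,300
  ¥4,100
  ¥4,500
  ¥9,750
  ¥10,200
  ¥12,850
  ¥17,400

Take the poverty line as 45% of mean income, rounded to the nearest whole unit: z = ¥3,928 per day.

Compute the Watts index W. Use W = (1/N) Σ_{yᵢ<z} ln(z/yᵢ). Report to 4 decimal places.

Below the line: ¥2,300 (q = 1 of N = 7).
Log gaps: ln(3928/2300) = 0.5352.
W = 0.535221 / 7 = 0.0765.

0.0765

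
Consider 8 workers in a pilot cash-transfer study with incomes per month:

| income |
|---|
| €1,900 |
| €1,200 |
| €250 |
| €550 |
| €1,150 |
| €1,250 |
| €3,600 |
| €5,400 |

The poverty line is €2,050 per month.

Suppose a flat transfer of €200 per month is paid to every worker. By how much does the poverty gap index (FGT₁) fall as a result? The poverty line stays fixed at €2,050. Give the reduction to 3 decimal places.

Before: below the line — €250, €550, €1,150, €1,200, €1,250, €1,900; poverty gap index (FGT₁) = 0.36585.
After the €200 transfer: below the line — €450, €750, €1,350, €1,400, €1,450; poverty gap index (FGT₁) = 0.29573.
Reduction = 0.36585 − 0.29573 = 0.070.

0.070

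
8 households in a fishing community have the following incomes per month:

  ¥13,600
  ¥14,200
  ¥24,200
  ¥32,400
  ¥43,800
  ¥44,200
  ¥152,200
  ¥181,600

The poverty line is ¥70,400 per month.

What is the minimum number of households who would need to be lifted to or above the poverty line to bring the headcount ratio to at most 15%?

5

6 of the 8 households are poor, so H = 6/8 = 0.750.
A headcount ratio of at most 15% allows at most ⌊0.15 × 8⌋ = 1 poor households.
So at least 6 − 1 = 5 must be lifted.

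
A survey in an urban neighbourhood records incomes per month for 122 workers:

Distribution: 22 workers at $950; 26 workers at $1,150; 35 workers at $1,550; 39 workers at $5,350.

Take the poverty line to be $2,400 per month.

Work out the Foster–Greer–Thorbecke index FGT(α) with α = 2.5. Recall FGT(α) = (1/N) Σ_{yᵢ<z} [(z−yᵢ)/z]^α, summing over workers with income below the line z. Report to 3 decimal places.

0.114

Below z: 22×$950, 26×$1,150, 35×$1,550 (q = 83 of N = 122).
Normalized shortfalls: (2400−950)/2400 = 0.6042 (×22); (2400−1150)/2400 = 0.5208 (×26); (2400−1550)/2400 = 0.3542 (×35).
Raised to α = 2.5: 0.28372 (×22); 0.19577 (×26); 0.07465 (×35).
Sum = 13.944583; FGT(2.5) = 13.944583 / 122 = 0.114.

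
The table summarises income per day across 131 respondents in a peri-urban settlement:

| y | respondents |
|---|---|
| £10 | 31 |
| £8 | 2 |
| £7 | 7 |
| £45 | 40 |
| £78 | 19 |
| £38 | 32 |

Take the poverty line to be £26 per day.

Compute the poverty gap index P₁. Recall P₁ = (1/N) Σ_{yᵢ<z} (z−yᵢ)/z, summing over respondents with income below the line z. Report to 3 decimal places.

0.195

Incomes under z: 7×£7, 2×£8, 31×£10 (q = 40 of N = 131).
Gap ratios (z−y)/z: (26−7)/26 = 0.7308 (×7); (26−8)/26 = 0.6923 (×2); (26−10)/26 = 0.6154 (×31).
Σ = 25.576923. Dividing by the full population N = 131 gives P₁ = 0.195.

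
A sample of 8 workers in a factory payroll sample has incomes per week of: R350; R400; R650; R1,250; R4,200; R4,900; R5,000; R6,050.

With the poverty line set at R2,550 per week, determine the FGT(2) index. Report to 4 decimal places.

0.2838

Incomes under z: R350, R400, R650, R1,250 (q = 4 of N = 8).
Shortfall ratios: (2550−350)/2550 = 0.8627; (2550−400)/2550 = 0.8431; (2550−650)/2550 = 0.7451; (2550−1250)/2550 = 0.5098.
Squared: 0.7443; 0.7109; 0.5552; 0.2599.
Sum = 2.270281; P₂ = 2.270281 / 8 = 0.2838.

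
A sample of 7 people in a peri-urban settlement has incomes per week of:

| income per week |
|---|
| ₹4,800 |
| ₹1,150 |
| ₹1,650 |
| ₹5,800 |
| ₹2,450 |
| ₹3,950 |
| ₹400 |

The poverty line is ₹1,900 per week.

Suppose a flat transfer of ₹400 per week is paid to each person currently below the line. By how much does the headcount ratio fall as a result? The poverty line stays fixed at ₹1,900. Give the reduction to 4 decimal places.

Before: below the line — ₹400, ₹1,150, ₹1,650; headcount ratio = 0.428571.
After the ₹400 transfer: below the line — ₹800, ₹1,550; headcount ratio = 0.285714.
Reduction = 0.428571 − 0.285714 = 0.1429.

0.1429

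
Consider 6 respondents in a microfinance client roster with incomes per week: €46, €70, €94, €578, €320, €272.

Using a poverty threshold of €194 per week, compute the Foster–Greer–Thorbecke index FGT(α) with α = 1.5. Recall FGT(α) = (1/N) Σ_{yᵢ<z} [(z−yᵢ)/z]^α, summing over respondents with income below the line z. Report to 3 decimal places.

Poor units: €46, €70, €94 (q = 3 of N = 6).
Gap ratios (z−y)/z: (194−46)/194 = 0.7629; (194−70)/194 = 0.6392; (194−94)/194 = 0.5155.
Raised to α = 1.5: 0.66633; 0.51101; 0.37008.
Sum = 1.547423; FGT(1.5) = 1.547423 / 6 = 0.258.

0.258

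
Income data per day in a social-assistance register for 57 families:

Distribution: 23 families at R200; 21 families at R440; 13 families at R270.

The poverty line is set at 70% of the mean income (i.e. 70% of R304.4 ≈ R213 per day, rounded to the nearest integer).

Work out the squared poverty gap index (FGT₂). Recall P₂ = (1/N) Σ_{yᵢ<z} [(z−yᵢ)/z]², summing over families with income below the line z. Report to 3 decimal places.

Incomes under z: 23×R200 (q = 23 of N = 57).
Normalized shortfalls: (213−200)/213 = 0.0610 (×23).
Squared: 0.0037 (×23).
Sum = 0.085675; P₂ = 0.085675 / 57 = 0.002.

0.002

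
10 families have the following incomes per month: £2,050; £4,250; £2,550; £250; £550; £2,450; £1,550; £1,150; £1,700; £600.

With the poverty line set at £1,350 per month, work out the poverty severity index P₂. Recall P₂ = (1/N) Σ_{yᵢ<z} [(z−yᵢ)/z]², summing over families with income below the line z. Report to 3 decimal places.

Poor units: £250, £550, £600, £1,150 (q = 4 of N = 10).
Normalized shortfalls: (1350−250)/1350 = 0.8148; (1350−550)/1350 = 0.5926; (1350−600)/1350 = 0.5556; (1350−1150)/1350 = 0.1481.
Squared: 0.6639; 0.3512; 0.3086; 0.0219.
Sum = 1.345679; P₂ = 1.345679 / 10 = 0.135.

0.135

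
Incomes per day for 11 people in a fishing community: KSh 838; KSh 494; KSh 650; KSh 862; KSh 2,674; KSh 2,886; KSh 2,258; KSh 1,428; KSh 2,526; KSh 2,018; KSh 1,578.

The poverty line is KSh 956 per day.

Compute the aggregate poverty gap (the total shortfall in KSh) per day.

KSh 980

Below the line: KSh 494, KSh 650, KSh 838, KSh 862 (q = 4 of N = 11).
Individual gaps: 956−494 = 462; 956−650 = 306; 956−838 = 118; 956−862 = 94.
Aggregate gap = KSh 980.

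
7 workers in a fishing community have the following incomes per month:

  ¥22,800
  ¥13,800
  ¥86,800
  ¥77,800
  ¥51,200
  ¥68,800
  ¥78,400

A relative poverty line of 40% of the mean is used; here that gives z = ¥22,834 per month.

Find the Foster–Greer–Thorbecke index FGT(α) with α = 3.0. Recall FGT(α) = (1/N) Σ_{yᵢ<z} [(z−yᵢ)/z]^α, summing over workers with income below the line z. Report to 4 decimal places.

0.0088

Below z: ¥13,800, ¥22,800 (q = 2 of N = 7).
Normalized shortfalls: (22834−13800)/22834 = 0.3956; (22834−22800)/22834 = 0.0015.
Raised to α = 3.0: 0.06193; 0.00000.
Sum = 0.061929; FGT(3.0) = 0.061929 / 7 = 0.0088.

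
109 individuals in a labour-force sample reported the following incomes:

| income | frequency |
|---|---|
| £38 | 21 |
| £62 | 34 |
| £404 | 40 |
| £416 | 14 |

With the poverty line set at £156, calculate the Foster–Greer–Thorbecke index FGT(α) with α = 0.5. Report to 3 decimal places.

0.410

Below z: 21×£38, 34×£62 (q = 55 of N = 109).
Relative gaps: (156−38)/156 = 0.7564 (×21); (156−62)/156 = 0.6026 (×34).
Raised to α = 0.5: 0.86972 (×21); 0.77625 (×34).
Sum = 44.656589; FGT(0.5) = 44.656589 / 109 = 0.410.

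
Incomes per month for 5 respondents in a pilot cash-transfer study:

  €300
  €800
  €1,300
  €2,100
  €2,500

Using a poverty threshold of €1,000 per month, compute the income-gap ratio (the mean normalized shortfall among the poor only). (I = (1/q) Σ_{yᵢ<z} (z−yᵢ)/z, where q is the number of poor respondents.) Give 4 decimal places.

0.4500

Below the line: €300, €800 (q = 2 of N = 5).
Shortfall ratios (z−y)/z: 0.7000, 0.2000; sum = 0.900000.
The income-gap ratio divides by q (the poor only): 0.900000 / 2 = 0.4500.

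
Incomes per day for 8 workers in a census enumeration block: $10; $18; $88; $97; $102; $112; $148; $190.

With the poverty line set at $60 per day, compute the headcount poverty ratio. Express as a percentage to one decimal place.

2 of the 8 workers have income below $60.
H = 2/8 = 25.0%.

25.0%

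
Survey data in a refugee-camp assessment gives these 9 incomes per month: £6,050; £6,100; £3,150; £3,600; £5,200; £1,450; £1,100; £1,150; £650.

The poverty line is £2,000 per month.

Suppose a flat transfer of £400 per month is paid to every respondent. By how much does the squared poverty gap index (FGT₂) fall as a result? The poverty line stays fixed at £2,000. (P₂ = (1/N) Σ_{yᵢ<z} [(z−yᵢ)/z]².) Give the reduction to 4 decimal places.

Before: below the line — £650, £1,100, £1,150, £1,450; squared poverty gap index (FGT₂) = 0.101597.
After the £400 transfer: below the line — £1,050, £1,500, £1,550, £1,850; squared poverty gap index (FGT₂) = 0.038264.
Reduction = 0.101597 − 0.038264 = 0.0633.

0.0633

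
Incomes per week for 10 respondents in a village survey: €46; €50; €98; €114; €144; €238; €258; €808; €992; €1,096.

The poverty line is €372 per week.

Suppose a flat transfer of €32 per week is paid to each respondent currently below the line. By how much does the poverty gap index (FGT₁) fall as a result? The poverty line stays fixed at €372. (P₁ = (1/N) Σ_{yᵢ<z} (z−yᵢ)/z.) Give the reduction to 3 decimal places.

0.060

Before: below the line — €46, €50, €98, €114, €144, €238, €258; poverty gap index (FGT₁) = 0.44516.
After the €32 transfer: below the line — €78, €82, €130, €146, €176, €270, €290; poverty gap index (FGT₁) = 0.38495.
Reduction = 0.44516 − 0.38495 = 0.060.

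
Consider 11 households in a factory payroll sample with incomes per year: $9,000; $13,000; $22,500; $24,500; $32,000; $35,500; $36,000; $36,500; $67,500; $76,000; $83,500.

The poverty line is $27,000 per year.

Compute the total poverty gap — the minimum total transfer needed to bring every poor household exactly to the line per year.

Below the line: $9,000, $13,000, $22,500, $24,500 (q = 4 of N = 11).
Individual gaps: 27000−9000 = 18000; 27000−13000 = 14000; 27000−22500 = 4500; 27000−24500 = 2500.
Aggregate gap = $39,000.

$39,000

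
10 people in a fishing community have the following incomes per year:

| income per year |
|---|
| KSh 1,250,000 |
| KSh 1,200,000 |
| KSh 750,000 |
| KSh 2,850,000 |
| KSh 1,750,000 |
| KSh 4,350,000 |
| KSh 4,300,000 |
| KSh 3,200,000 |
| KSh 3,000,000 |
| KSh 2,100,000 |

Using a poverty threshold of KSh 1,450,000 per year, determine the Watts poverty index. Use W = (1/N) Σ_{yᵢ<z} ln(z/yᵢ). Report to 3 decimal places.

0.100

Below z: KSh 750,000, KSh 1,200,000, KSh 1,250,000 (q = 3 of N = 10).
Log shortfalls: ln(1450000/750000) = 0.6592; ln(1450000/1200000) = 0.1892; ln(1450000/1250000) = 0.1484.
W = 0.996908 / 10 = 0.100.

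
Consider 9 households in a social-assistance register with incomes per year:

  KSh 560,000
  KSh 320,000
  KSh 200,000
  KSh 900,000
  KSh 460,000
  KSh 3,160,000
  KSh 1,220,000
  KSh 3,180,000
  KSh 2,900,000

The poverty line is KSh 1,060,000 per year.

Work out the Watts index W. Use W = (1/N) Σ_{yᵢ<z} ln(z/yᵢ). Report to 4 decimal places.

0.5002

Poor units: KSh 200,000, KSh 320,000, KSh 460,000, KSh 560,000, KSh 900,000 (q = 5 of N = 9).
ln(z/y) terms: ln(1060000/200000) = 1.6677; ln(1060000/320000) = 1.1977; ln(1060000/460000) = 0.8348; ln(1060000/560000) = 0.6381; ln(1060000/900000) = 0.1636.
W = 4.501925 / 9 = 0.5002.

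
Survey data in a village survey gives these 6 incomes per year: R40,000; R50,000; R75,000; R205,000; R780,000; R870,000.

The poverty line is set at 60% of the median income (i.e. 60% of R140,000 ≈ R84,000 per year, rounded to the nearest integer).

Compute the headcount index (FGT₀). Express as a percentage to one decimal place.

3 of the 6 people have income below R84,000.
H = 3/6 = 50.0%.

50.0%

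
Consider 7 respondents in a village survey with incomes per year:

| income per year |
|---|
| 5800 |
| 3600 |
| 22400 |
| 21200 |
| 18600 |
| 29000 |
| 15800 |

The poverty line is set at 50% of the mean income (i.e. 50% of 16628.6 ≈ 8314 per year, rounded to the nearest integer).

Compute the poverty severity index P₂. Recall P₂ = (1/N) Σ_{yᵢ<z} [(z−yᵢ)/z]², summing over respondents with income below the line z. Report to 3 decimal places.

0.059

Incomes under z: 3600, 5800 (q = 2 of N = 7).
Gap ratios (z−y)/z: (8314−3600)/8314 = 0.5670; (8314−5800)/8314 = 0.3024.
Squared: 0.3215; 0.0914.
Sum = 0.412918; P₂ = 0.412918 / 7 = 0.059.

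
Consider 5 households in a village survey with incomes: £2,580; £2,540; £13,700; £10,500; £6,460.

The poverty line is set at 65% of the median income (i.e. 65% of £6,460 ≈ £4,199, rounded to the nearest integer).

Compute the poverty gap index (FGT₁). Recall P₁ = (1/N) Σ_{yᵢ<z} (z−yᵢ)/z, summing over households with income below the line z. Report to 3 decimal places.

Poor units: £2,540, £2,580 (q = 2 of N = 5).
Shortfall ratios: (4199−2540)/4199 = 0.3951; (4199−2580)/4199 = 0.3856.
Σ = 0.780662. Dividing by the full population N = 5 gives P₁ = 0.156.

0.156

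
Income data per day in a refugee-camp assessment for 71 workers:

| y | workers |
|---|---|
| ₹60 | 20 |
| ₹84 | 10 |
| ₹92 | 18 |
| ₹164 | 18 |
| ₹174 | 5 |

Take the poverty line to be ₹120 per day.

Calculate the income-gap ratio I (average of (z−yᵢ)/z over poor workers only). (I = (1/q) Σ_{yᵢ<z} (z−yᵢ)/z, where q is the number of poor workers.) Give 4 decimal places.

Poor units: 20×₹60, 10×₹84, 18×₹92 (q = 48 of N = 71).
Shortfall ratios (z−y)/z: 0.5000 (×20), 0.3000 (×10), 0.2333 (×18); sum = 17.200000.
I averages over the q = 48 poor units only: 17.200000 / 48 = 0.3583.

0.3583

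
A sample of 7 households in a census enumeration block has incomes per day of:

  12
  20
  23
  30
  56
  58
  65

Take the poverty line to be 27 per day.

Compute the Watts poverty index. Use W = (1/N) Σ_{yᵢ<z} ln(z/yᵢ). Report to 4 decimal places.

0.1816

Below z: 12, 20, 23 (q = 3 of N = 7).
Log shortfalls: ln(27/12) = 0.8109; ln(27/20) = 0.3001; ln(27/23) = 0.1603.
W = 1.271377 / 7 = 0.1816.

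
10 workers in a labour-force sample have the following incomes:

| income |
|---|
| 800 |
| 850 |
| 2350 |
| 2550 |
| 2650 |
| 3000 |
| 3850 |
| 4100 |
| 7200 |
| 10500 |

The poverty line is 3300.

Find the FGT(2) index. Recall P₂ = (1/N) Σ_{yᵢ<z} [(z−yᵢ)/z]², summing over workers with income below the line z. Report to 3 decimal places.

Below z: 800, 850, 2350, 2550, 2650, 3000 (q = 6 of N = 10).
Relative gaps: (3300−800)/3300 = 0.7576; (3300−850)/3300 = 0.7424; (3300−2350)/3300 = 0.2879; (3300−2550)/3300 = 0.2273; (3300−2650)/3300 = 0.1970; (3300−3000)/3300 = 0.0909.
Squared: 0.5739; 0.5512; 0.0829; 0.0517; 0.0388; 0.0083.
Sum = 1.306703; P₂ = 1.306703 / 10 = 0.131.

0.131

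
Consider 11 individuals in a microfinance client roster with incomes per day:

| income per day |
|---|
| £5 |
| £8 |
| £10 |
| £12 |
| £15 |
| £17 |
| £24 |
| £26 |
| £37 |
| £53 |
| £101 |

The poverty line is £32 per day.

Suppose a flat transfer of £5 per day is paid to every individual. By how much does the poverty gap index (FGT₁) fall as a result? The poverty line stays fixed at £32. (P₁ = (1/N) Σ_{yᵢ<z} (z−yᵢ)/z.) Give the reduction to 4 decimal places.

Before: below the line — £5, £8, £10, £12, £15, £17, £24, £26; poverty gap index (FGT₁) = 0.394886.
After the £5 transfer: below the line — £10, £13, £15, £17, £20, £22, £29, £31; poverty gap index (FGT₁) = 0.281250.
Reduction = 0.394886 − 0.281250 = 0.1136.

0.1136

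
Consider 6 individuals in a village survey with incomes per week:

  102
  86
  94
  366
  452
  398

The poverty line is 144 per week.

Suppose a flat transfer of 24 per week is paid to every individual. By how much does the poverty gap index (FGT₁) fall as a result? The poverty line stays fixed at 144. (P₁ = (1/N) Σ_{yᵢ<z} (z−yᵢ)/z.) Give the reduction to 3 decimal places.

0.083

Before: below the line — 86, 94, 102; poverty gap index (FGT₁) = 0.17361.
After the 24 transfer: below the line — 110, 118, 126; poverty gap index (FGT₁) = 0.09028.
Reduction = 0.17361 − 0.09028 = 0.083.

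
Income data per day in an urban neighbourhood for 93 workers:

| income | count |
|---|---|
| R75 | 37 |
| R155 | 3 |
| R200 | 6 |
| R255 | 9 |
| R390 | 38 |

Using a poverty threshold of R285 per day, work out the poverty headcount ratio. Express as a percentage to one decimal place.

55 of the 93 workers have income below R285.
H = 55/93 = 59.1%.

59.1%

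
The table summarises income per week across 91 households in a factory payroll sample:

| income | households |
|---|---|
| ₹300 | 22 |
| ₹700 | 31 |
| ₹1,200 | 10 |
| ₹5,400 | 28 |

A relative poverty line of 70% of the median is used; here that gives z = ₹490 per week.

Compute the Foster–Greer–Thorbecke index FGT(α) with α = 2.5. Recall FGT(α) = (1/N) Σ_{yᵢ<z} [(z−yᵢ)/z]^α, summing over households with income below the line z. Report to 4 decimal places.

0.0226

Incomes under z: 22×₹300 (q = 22 of N = 91).
Relative gaps: (490−300)/490 = 0.3878 (×22).
Raised to α = 2.5: 0.09363 (×22).
Sum = 2.059759; FGT(2.5) = 2.059759 / 91 = 0.0226.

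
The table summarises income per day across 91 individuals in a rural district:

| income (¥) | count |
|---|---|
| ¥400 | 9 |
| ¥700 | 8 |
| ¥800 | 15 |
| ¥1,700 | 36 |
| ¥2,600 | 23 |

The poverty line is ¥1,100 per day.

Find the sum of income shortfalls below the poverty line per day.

¥14,000

Incomes under z: 9×¥400, 8×¥700, 15×¥800 (q = 32 of N = 91).
Individual gaps: 9×(1100−400) = 6300; 8×(1100−700) = 3200; 15×(1100−800) = 4500.
Aggregate gap = ¥14,000.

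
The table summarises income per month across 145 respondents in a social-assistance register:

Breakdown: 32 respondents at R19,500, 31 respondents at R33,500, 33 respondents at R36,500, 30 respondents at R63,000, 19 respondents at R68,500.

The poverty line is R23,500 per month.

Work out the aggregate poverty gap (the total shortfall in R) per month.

R128,000

Poor units: 32×R19,500 (q = 32 of N = 145).
Individual gaps: 32×(23500−19500) = 128000.
Aggregate gap = R128,000.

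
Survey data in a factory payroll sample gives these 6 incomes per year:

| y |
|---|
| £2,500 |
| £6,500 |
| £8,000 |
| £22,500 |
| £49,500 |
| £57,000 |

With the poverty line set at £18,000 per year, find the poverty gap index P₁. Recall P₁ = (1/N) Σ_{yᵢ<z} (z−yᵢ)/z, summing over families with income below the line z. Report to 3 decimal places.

0.343

Below z: £2,500, £6,500, £8,000 (q = 3 of N = 6).
Normalized shortfalls: (18000−2500)/18000 = 0.8611; (18000−6500)/18000 = 0.6389; (18000−8000)/18000 = 0.5556.
Sum of shortfalls = 2.055556; P₁ averages over all N: 2.055556 / 6 = 0.343.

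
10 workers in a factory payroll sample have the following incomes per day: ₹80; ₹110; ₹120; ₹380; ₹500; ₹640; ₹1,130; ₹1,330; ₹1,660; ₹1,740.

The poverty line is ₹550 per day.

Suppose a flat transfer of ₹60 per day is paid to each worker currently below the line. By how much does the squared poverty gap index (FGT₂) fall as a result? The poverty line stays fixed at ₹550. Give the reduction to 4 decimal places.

0.0560

Before: below the line — ₹80, ₹110, ₹120, ₹380, ₹500; squared poverty gap index (FGT₂) = 0.208529.
After the ₹60 transfer: below the line — ₹140, ₹170, ₹180, ₹440; squared poverty gap index (FGT₂) = 0.152562.
Reduction = 0.208529 − 0.152562 = 0.0560.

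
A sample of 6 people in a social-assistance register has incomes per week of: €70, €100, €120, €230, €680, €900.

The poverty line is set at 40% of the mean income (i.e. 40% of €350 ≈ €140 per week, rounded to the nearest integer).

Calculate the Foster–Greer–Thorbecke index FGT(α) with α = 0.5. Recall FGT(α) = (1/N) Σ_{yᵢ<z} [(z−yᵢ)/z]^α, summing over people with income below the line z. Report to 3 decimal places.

Below z: €70, €100, €120 (q = 3 of N = 6).
Normalized shortfalls: (140−70)/140 = 0.5000; (140−100)/140 = 0.2857; (140−120)/140 = 0.1429.
Raised to α = 0.5: 0.70711; 0.53452; 0.37796.
Sum = 1.619594; FGT(0.5) = 1.619594 / 6 = 0.270.

0.270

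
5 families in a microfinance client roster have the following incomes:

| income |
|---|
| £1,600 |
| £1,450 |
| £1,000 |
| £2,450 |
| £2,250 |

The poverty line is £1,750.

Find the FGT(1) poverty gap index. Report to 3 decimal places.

0.137

Below z: £1,000, £1,450, £1,600 (q = 3 of N = 5).
Gap ratios (z−y)/z: (1750−1000)/1750 = 0.4286; (1750−1450)/1750 = 0.1714; (1750−1600)/1750 = 0.0857.
Σ = 0.685714. Dividing by the full population N = 5 gives P₁ = 0.137.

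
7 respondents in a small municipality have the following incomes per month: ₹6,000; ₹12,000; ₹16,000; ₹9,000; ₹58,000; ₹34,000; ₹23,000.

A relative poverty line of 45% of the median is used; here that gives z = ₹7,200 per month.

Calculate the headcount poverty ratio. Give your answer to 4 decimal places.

0.1429

1 of the 7 respondents have income below ₹7,200.
H = 1/7 = 0.1429.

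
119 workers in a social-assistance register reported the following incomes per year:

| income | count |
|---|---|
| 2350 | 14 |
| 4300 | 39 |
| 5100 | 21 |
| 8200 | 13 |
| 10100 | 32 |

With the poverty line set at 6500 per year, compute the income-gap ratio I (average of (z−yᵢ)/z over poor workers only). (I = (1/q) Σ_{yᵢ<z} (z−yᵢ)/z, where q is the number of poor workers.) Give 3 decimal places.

Below z: 14×2350, 39×4300, 21×5100 (q = 74 of N = 119).
Relative gaps: 0.6385 (×14), 0.3385 (×39), 0.2154 (×21); sum = 26.661538.
I averages over the q = 74 poor units only: 26.661538 / 74 = 0.360.

0.360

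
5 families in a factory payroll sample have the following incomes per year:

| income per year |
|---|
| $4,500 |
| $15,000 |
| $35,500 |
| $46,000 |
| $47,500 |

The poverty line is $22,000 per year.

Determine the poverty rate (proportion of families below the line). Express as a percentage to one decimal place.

2 of the 5 families have income below $22,000.
H = 2/5 = 40.0%.

40.0%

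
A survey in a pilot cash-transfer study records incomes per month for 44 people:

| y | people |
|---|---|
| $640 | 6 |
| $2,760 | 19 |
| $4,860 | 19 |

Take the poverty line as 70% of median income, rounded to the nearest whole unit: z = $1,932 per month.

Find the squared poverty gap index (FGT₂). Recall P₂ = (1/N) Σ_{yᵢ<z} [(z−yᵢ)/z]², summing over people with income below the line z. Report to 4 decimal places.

Incomes under z: 6×$640 (q = 6 of N = 44).
Relative gaps: (1932−640)/1932 = 0.6687 (×6).
Squared: 0.4472 (×6).
Sum = 2.683256; P₂ = 2.683256 / 44 = 0.0610.

0.0610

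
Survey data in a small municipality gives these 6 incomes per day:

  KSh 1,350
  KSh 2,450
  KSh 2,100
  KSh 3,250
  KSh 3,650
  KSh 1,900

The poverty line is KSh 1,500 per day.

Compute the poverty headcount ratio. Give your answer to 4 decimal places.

0.1667

1 of the 6 respondents have income below KSh 1,500.
H = 1/6 = 0.1667.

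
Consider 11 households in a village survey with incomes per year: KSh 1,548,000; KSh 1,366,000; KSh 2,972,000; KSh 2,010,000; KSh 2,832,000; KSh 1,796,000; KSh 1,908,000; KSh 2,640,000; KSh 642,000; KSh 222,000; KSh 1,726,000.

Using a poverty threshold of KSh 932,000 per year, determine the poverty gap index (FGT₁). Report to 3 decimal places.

Incomes under z: KSh 222,000, KSh 642,000 (q = 2 of N = 11).
Normalized shortfalls: (932000−222000)/932000 = 0.7618; (932000−642000)/932000 = 0.3112.
Sum of shortfalls = 1.072961; P₁ averages over all N: 1.072961 / 11 = 0.098.

0.098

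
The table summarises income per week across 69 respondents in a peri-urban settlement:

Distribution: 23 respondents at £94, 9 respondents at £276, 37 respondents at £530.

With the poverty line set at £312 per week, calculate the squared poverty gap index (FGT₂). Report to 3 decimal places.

0.164

Below the line: 23×£94, 9×£276 (q = 32 of N = 69).
Shortfall ratios: (312−94)/312 = 0.6987 (×23); (312−276)/312 = 0.1154 (×9).
Squared: 0.4882 (×23); 0.0133 (×9).
Sum = 11.348578; P₂ = 11.348578 / 69 = 0.164.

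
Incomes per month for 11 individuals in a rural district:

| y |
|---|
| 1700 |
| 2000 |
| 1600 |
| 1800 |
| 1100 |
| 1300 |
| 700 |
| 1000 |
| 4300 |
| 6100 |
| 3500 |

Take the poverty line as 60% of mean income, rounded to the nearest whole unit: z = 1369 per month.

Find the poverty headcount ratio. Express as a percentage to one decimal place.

4 of the 11 individuals have income below 1369.
H = 4/11 = 36.4%.

36.4%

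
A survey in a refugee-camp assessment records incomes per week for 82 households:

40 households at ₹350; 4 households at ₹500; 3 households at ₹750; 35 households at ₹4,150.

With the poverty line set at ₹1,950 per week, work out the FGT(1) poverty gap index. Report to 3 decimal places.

0.459

Poor units: 40×₹350, 4×₹500, 3×₹750 (q = 47 of N = 82).
Shortfall ratios: (1950−350)/1950 = 0.8205 (×40); (1950−500)/1950 = 0.7436 (×4); (1950−750)/1950 = 0.6154 (×3).
Σ = 37.641026. Dividing by the full population N = 82 gives P₁ = 0.459.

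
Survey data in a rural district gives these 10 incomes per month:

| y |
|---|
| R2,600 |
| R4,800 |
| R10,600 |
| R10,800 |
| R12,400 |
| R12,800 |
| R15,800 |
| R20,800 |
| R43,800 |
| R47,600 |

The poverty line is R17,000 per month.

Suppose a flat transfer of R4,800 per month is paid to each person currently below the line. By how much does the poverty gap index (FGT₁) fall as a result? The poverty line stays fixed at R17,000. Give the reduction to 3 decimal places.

0.172

Before: below the line — R2,600, R4,800, R10,600, R10,800, R12,400, R12,800, R15,800; poverty gap index (FGT₁) = 0.28941.
After the R4,800 transfer: below the line — R7,400, R9,600, R15,400, R15,600; poverty gap index (FGT₁) = 0.11765.
Reduction = 0.28941 − 0.11765 = 0.172.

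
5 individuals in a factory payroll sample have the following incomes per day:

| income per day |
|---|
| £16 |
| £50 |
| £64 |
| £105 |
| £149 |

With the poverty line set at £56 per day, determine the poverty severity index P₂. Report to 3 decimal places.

Below the line: £16, £50 (q = 2 of N = 5).
Gap ratios (z−y)/z: (56−16)/56 = 0.7143; (56−50)/56 = 0.1071.
Squared: 0.5102; 0.0115.
Sum = 0.521684; P₂ = 0.521684 / 5 = 0.104.

0.104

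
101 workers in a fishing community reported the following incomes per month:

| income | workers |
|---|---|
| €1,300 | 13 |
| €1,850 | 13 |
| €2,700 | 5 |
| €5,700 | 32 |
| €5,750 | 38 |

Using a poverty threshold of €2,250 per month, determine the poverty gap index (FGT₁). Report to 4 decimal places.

Below z: 13×€1,300, 13×€1,850 (q = 26 of N = 101).
Relative gaps: (2250−1300)/2250 = 0.4222 (×13); (2250−1850)/2250 = 0.1778 (×13).
Sum of shortfalls = 7.800000; P₁ averages over all N: 7.800000 / 101 = 0.0772.

0.0772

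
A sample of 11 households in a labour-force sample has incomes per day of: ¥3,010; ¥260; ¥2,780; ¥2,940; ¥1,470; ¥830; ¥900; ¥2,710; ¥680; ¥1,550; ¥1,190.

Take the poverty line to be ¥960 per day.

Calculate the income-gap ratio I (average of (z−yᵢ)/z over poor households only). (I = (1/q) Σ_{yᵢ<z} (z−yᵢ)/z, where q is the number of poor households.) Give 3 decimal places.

Below the line: ¥260, ¥680, ¥830, ¥900 (q = 4 of N = 11).
Relative gaps: 0.7292, 0.2917, 0.1354, 0.0625; sum = 1.218750.
The income-gap ratio divides by q (the poor only): 1.218750 / 4 = 0.305.

0.305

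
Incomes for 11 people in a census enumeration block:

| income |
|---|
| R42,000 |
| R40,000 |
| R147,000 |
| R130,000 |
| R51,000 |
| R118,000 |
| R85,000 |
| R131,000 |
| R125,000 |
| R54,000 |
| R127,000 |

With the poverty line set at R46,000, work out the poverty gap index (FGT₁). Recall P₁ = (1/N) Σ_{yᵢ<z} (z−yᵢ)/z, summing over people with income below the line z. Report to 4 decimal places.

0.0198

Below the line: R40,000, R42,000 (q = 2 of N = 11).
Normalized shortfalls: (46000−40000)/46000 = 0.1304; (46000−42000)/46000 = 0.0870.
Sum of shortfalls = 0.217391; P₁ averages over all N: 0.217391 / 11 = 0.0198.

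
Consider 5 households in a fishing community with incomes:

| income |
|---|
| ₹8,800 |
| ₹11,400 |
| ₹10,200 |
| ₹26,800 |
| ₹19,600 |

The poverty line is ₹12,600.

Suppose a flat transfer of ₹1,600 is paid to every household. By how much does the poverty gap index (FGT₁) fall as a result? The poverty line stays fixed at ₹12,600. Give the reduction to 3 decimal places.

0.070

Before: below the line — ₹8,800, ₹10,200, ₹11,400; poverty gap index (FGT₁) = 0.11746.
After the ₹1,600 transfer: below the line — ₹10,400, ₹11,800; poverty gap index (FGT₁) = 0.04762.
Reduction = 0.11746 − 0.04762 = 0.070.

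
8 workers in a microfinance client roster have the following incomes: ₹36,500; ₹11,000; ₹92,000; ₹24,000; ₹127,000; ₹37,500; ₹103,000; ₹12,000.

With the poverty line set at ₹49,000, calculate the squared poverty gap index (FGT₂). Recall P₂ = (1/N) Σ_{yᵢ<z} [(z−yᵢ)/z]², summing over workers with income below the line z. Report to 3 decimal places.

Below the line: ₹11,000, ₹12,000, ₹24,000, ₹36,500, ₹37,500 (q = 5 of N = 8).
Shortfall ratios: (49000−11000)/49000 = 0.7755; (49000−12000)/49000 = 0.7551; (49000−24000)/49000 = 0.5102; (49000−36500)/49000 = 0.2551; (49000−37500)/49000 = 0.2347.
Squared: 0.6014; 0.5702; 0.2603; 0.0651; 0.0551.
Sum = 1.552062; P₂ = 1.552062 / 8 = 0.194.

0.194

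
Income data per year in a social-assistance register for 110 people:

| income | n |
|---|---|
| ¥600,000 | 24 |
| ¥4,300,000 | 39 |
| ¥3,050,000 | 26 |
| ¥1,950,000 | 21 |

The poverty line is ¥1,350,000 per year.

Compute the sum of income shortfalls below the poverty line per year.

¥18,000,000

Below the line: 24×¥600,000 (q = 24 of N = 110).
Individual gaps: 24×(1350000−600000) = 18000000.
Aggregate gap = ¥18,000,000.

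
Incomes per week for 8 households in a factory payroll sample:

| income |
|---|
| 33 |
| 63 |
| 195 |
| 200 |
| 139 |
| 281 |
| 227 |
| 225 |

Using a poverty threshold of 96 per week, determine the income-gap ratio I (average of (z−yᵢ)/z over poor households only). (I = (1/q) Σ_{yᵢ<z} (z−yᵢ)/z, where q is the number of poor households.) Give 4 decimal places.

0.5000

Below the line: 33, 63 (q = 2 of N = 8).
Relative gaps: 0.6562, 0.3438; sum = 1.000000.
The income-gap ratio divides by q (the poor only): 1.000000 / 2 = 0.5000.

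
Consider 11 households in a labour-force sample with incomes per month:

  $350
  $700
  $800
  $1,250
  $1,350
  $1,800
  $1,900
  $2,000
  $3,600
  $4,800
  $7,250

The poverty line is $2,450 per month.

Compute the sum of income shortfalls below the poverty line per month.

$9,450

Poor units: $350, $700, $800, $1,250, $1,350, $1,800, $1,900, $2,000 (q = 8 of N = 11).
Individual gaps: 2450−350 = 2100; 2450−700 = 1750; 2450−800 = 1650; 2450−1250 = 1200; 2450−1350 = 1100; 2450−1800 = 650; 2450−1900 = 550; 2450−2000 = 450.
Aggregate gap = $9,450.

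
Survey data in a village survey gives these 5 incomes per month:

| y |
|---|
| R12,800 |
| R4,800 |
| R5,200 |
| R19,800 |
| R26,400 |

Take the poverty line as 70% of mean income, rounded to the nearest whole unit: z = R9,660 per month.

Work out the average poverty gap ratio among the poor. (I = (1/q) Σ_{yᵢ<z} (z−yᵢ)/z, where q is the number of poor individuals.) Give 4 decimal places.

0.4824

Below z: R4,800, R5,200 (q = 2 of N = 5).
Shortfall ratios (z−y)/z: 0.5031, 0.4617; sum = 0.964803.
The income-gap ratio divides by q (the poor only): 0.964803 / 2 = 0.4824.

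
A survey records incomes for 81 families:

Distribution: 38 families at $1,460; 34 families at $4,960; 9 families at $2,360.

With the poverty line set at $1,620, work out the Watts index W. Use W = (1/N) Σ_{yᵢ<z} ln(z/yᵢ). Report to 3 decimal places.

Below the line: 38×$1,460 (q = 38 of N = 81).
ln(z/y) terms: ln(1620/1460) = 0.1040 (×38).
W = 3.951609 / 81 = 0.049.

0.049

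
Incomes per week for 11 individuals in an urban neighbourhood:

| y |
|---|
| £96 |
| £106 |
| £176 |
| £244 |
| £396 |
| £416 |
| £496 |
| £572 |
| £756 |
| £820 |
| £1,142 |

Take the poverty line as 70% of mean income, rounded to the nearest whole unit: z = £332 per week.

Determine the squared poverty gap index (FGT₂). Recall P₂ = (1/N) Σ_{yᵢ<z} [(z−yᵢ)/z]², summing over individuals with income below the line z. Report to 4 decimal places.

Below z: £96, £106, £176, £244 (q = 4 of N = 11).
Normalized shortfalls: (332−96)/332 = 0.7108; (332−106)/332 = 0.6807; (332−176)/332 = 0.4699; (332−244)/332 = 0.2651.
Squared: 0.5053; 0.4634; 0.2208; 0.0703.
Sum = 1.259726; P₂ = 1.259726 / 11 = 0.1145.

0.1145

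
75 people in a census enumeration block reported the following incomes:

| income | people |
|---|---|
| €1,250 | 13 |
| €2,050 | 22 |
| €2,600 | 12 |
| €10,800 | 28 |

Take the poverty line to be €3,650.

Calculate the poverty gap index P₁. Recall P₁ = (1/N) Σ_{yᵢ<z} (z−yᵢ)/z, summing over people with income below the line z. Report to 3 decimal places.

Poor units: 13×€1,250, 22×€2,050, 12×€2,600 (q = 47 of N = 75).
Normalized shortfalls: (3650−1250)/3650 = 0.6575 (×13); (3650−2050)/3650 = 0.4384 (×22); (3650−2600)/3650 = 0.2877 (×12).
Σ = 21.643836. Dividing by the full population N = 75 gives P₁ = 0.289.

0.289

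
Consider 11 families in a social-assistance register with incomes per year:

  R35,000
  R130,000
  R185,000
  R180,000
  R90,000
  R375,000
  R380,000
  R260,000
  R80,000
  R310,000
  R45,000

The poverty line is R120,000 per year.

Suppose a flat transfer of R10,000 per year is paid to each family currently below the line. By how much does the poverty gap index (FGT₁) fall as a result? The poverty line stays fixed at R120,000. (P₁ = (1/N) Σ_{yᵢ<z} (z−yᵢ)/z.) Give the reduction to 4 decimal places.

0.0303

Before: below the line — R35,000, R45,000, R80,000, R90,000; poverty gap index (FGT₁) = 0.174242.
After the R10,000 transfer: below the line — R45,000, R55,000, R90,000, R100,000; poverty gap index (FGT₁) = 0.143939.
Reduction = 0.174242 − 0.143939 = 0.0303.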